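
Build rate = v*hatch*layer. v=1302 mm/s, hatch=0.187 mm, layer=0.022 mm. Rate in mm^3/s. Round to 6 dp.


Rate = 1302 * 0.187 * 0.022 = 5.356428 mm^3/s


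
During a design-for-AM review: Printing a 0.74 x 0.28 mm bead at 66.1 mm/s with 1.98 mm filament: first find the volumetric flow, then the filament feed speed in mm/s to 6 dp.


Q = 0.74 * 0.28 * 66.1 = 13.69592 mm^3/s
A_fil = pi*(1.98/2)^2 = 3.07907496 mm^2
v_feed = 13.69592 / 3.07907496 = 4.448063 mm/s


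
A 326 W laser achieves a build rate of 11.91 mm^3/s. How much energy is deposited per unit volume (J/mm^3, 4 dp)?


SE = 326 / 11.91 = 27.372 J/mm^3


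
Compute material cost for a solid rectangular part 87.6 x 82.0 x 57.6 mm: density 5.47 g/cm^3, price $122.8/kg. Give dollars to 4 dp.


V = 87.6 * 82.0 * 57.6 = 413752.32 mm^3 = 413.75232 cm^3
Mass = 413.75232 * 5.47 / 1000 = 2.26322519 kg
Cost = 2.26322519 * 122.8 = 277.9241 $


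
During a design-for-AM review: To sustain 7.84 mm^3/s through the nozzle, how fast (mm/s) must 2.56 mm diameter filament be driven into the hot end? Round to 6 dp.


A = pi*(2.56/2)^2 = 5.147185
v = 7.84 / 5.147185 = 1.523163 mm/s


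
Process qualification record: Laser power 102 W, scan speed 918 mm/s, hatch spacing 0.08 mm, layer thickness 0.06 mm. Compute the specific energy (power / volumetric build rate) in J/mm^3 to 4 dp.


Build rate = 918 * 0.08 * 0.06 = 4.4064 mm^3/s
SE = 102 / 4.4064 = 23.1481 J/mm^3


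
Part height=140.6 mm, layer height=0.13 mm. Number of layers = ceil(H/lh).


Layers = ceil(140.6/0.13) = 1082


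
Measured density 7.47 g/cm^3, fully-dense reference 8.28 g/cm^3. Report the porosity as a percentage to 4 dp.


Porosity = (1-7.47/8.28)*100 = 9.7826 %


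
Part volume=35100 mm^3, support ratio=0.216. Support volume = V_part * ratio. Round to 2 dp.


V_support = 35100 * 0.216 = 7581.6 mm^3


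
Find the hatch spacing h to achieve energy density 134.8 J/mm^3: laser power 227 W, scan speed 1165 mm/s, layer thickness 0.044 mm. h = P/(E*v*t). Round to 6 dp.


h = 227 / (134.8*1165*0.044) = 0.032852 mm


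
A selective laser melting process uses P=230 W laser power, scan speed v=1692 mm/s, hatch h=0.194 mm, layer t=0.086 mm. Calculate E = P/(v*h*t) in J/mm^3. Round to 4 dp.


E = 230 / (1692*0.194*0.086) = 8.1476 J/mm^3


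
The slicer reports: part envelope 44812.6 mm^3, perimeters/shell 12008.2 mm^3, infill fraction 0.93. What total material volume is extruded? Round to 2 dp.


V_infill = (44812.6 - 12008.2) * 0.93 = 30508.09
V_total = 12008.2 + 30508.09 = 42516.29 mm^3


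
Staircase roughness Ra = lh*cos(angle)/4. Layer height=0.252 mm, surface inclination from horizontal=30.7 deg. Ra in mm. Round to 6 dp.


Ra = 0.252 * cos(30.7) / 4 = 0.054171 mm


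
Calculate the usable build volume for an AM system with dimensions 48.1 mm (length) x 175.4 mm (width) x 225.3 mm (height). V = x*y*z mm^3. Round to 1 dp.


V = 48.1 * 175.4 * 225.3 = 1900797.5 mm^3


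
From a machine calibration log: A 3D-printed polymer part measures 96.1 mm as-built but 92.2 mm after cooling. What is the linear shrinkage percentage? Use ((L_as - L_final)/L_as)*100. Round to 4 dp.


Shrinkage = ((96.1-92.2)/96.1)*100 = 4.0583 %


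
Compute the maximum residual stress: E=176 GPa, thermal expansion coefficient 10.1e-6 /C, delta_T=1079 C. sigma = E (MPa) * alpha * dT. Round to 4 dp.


sigma = 176*1000 * 10.1e-6 * 1079 = 1918.0304 MPa


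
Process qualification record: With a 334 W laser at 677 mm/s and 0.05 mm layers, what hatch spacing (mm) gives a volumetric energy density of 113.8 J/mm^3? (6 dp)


h = 334 / (113.8*677*0.05) = 0.086705 mm


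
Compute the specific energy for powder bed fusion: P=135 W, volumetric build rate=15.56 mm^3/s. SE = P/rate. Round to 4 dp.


SE = 135 / 15.56 = 8.6761 J/mm^3


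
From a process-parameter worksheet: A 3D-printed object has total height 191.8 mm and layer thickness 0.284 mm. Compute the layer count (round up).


Layers = ceil(191.8/0.284) = 676


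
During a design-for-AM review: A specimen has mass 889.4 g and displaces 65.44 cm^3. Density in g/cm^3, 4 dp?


rho = 889.4 / 65.44 = 13.5911 g/cm^3


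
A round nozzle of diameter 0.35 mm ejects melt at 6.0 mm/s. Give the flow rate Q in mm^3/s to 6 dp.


A = pi*(0.35/2)^2 = 0.09621128 mm^2
Q = 0.09621128 * 6.0 = 0.577268 mm^3/s


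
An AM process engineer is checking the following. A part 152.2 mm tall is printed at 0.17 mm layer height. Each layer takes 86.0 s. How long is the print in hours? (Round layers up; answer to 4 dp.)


Layers = ceil(152.2/0.17) = 896
t = 896 * 86.0 / 3600 = 21.4044 hrs


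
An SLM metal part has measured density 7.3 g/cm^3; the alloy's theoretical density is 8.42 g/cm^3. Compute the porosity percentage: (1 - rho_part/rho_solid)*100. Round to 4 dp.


Porosity = (1-7.3/8.42)*100 = 13.3017 %


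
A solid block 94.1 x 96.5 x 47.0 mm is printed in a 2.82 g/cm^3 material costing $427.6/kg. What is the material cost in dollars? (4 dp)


V = 94.1 * 96.5 * 47.0 = 426790.55 mm^3 = 426.79055 cm^3
Mass = 426.79055 * 2.82 / 1000 = 1.20354935 kg
Cost = 1.20354935 * 427.6 = 514.6377 $


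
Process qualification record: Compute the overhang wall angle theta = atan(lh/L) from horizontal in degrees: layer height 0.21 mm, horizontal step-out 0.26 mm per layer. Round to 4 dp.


angle = atan(0.21/0.26) = 38.9275 degrees


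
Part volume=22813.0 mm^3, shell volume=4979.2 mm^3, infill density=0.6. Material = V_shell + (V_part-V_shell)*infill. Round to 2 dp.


V_infill = (22813.0 - 4979.2) * 0.6 = 10700.28
V_total = 4979.2 + 10700.28 = 15679.48 mm^3


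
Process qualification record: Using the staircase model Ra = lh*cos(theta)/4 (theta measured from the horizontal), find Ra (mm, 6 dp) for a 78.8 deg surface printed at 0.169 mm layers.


Ra = 0.169 * cos(78.8) / 4 = 0.008206 mm


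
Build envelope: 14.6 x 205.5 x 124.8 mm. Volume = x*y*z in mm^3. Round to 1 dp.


V = 14.6 * 205.5 * 124.8 = 374437.4 mm^3


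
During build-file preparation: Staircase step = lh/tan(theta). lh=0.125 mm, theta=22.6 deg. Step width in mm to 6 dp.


step = 0.125 / tan(22.6) = 0.300293 mm


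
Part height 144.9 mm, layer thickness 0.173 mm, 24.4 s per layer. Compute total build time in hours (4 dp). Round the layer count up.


Layers = ceil(144.9/0.173) = 838
t = 838 * 24.4 / 3600 = 5.6798 hrs


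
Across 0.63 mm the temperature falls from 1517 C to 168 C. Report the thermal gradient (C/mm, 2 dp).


G = (1517-168)/0.63 = 2141.27 C/mm


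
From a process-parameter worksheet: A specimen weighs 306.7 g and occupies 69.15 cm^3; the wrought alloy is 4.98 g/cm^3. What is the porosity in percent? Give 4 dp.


rho_part = 306.7 / 69.15 = 4.43528561 g/cm^3
Porosity = (1 - 4.43528561/4.98)*100 = 10.938 %


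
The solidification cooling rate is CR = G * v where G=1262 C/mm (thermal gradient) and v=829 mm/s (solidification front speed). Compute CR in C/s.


CR = 1262 * 829 = 1046198 C/s


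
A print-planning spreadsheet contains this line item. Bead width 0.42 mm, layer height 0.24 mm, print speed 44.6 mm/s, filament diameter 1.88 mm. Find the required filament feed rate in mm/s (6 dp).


Q = 0.42 * 0.24 * 44.6 = 4.49568 mm^3/s
A_fil = pi*(1.88/2)^2 = 2.77591127 mm^2
v_feed = 4.49568 / 2.77591127 = 1.619533 mm/s


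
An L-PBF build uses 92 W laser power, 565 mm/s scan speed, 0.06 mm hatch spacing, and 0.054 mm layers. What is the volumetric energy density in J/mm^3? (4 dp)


E = 92 / (565*0.06*0.054) = 50.2567 J/mm^3


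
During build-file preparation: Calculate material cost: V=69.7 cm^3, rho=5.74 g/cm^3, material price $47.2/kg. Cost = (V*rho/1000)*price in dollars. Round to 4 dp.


Mass = 69.7*5.74/1000 = 0.400078 kg
Cost = 0.400078 * 47.2 = 18.8837 $


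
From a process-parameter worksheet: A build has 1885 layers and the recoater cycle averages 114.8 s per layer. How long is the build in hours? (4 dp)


t = 1885 * 114.8 / 3600 = 60.1106 hrs


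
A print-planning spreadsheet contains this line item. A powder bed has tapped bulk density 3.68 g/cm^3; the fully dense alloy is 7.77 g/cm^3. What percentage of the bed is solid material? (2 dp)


Packing = (3.68/7.77)*100 = 47.36 %


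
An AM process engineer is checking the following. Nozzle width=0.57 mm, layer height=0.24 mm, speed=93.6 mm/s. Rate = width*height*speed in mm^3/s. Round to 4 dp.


Rate = 0.57 * 0.24 * 93.6 = 12.8045 mm^3/s


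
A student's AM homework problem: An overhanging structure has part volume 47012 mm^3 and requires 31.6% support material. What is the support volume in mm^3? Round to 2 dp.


V_support = 47012 * 0.316 = 14855.79 mm^3


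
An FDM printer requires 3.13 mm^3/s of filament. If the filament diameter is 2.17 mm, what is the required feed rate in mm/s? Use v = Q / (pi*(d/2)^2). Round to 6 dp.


A = pi*(2.17/2)^2 = 3.698361
v = 3.13 / 3.698361 = 0.846321 mm/s


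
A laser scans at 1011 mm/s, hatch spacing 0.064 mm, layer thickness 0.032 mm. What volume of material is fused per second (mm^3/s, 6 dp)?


Rate = 1011 * 0.064 * 0.032 = 2.070528 mm^3/s


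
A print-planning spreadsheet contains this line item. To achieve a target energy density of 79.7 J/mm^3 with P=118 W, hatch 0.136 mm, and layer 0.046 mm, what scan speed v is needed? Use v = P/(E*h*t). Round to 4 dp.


v = 118 / (79.7*0.136*0.046) = 236.6611 mm/s


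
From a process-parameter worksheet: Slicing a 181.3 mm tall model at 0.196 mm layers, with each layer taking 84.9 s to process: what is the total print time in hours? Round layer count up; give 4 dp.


Layers = ceil(181.3/0.196) = 925
t = 925 * 84.9 / 3600 = 21.8146 hrs


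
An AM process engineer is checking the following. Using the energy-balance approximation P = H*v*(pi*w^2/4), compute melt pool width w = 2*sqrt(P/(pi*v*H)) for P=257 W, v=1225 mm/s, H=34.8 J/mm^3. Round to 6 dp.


w = 2*sqrt(257/(pi*1225*34.8)) = 0.087612 mm


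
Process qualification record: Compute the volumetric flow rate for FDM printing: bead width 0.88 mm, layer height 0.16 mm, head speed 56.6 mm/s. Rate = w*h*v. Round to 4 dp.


Rate = 0.88 * 0.16 * 56.6 = 7.9693 mm^3/s


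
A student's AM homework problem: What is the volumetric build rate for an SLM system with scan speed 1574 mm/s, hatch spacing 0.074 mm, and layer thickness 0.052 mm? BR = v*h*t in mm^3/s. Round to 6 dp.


Rate = 1574 * 0.074 * 0.052 = 6.056752 mm^3/s


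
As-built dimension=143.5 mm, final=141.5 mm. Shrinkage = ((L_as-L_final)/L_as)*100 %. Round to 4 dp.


Shrinkage = ((143.5-141.5)/143.5)*100 = 1.3937 %


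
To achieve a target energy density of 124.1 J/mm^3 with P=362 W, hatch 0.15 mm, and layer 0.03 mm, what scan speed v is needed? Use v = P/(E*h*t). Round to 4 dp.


v = 362 / (124.1*0.15*0.03) = 648.2228 mm/s


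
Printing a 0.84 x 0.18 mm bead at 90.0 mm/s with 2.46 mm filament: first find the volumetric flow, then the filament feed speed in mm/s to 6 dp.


Q = 0.84 * 0.18 * 90.0 = 13.608 mm^3/s
A_fil = pi*(2.46/2)^2 = 4.75291553 mm^2
v_feed = 13.608 / 4.75291553 = 2.863085 mm/s


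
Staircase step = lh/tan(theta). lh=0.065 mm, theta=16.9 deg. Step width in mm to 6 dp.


step = 0.065 / tan(16.9) = 0.21394 mm


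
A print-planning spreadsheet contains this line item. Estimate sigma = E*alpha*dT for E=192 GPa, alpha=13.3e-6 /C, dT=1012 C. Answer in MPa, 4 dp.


sigma = 192*1000 * 13.3e-6 * 1012 = 2584.2432 MPa


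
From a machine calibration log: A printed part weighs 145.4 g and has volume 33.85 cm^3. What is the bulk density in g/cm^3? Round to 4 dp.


rho = 145.4 / 33.85 = 4.2954 g/cm^3


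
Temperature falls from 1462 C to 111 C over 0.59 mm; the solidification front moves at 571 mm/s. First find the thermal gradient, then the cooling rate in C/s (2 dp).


G = (1462-111)/0.59 = 2289.83050847 C/mm
CR = 2289.83050847 * 571 = 1307493.22 C/s


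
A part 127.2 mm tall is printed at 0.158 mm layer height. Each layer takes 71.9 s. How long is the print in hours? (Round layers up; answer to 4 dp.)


Layers = ceil(127.2/0.158) = 806
t = 806 * 71.9 / 3600 = 16.0976 hrs


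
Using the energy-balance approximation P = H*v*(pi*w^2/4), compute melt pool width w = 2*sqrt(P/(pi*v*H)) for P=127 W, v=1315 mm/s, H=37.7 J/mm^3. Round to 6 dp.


w = 2*sqrt(127/(pi*1315*37.7)) = 0.057111 mm


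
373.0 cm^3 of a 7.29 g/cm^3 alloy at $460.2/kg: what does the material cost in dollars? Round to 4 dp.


Mass = 373.0*7.29/1000 = 2.71917 kg
Cost = 2.71917 * 460.2 = 1251.362 $


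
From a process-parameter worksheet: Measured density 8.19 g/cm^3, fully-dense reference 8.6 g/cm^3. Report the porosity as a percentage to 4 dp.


Porosity = (1-8.19/8.6)*100 = 4.7674 %


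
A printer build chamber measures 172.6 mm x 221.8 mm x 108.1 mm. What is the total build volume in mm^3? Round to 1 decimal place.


V = 172.6 * 221.8 * 108.1 = 4138357.7 mm^3


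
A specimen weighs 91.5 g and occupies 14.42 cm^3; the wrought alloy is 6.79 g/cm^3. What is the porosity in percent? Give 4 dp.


rho_part = 91.5 / 14.42 = 6.34535368 g/cm^3
Porosity = (1 - 6.34535368/6.79)*100 = 6.5485 %


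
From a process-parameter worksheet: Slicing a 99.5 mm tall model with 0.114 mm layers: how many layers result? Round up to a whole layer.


Layers = ceil(99.5/0.114) = 873


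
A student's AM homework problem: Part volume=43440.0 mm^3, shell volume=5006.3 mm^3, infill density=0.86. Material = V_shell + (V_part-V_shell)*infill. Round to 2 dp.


V_infill = (43440.0 - 5006.3) * 0.86 = 33052.98
V_total = 5006.3 + 33052.98 = 38059.28 mm^3


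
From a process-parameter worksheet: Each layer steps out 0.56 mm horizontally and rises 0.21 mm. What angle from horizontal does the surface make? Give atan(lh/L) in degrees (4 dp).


angle = atan(0.21/0.56) = 20.556 degrees


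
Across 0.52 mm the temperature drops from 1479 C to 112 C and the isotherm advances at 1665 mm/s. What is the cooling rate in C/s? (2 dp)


G = (1479-112)/0.52 = 2628.84615385 C/mm
CR = 2628.84615385 * 1665 = 4377028.85 C/s


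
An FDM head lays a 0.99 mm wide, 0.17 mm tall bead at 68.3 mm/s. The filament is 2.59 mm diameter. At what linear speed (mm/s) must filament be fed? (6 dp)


Q = 0.99 * 0.17 * 68.3 = 11.49489 mm^3/s
A_fil = pi*(2.59/2)^2 = 5.26852942 mm^2
v_feed = 11.49489 / 5.26852942 = 2.181802 mm/s


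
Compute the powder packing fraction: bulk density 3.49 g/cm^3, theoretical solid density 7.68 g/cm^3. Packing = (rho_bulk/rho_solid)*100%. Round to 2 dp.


Packing = (3.49/7.68)*100 = 45.44 %


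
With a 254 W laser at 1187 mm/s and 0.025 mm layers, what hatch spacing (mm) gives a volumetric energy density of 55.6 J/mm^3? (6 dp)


h = 254 / (55.6*1187*0.025) = 0.153946 mm


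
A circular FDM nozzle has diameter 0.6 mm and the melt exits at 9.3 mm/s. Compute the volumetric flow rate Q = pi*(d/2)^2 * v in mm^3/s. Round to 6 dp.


A = pi*(0.6/2)^2 = 0.28274334 mm^2
Q = 0.28274334 * 9.3 = 2.629513 mm^3/s


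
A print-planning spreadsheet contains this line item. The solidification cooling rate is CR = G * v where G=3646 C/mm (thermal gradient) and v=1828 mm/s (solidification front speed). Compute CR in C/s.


CR = 3646 * 1828 = 6664888 C/s


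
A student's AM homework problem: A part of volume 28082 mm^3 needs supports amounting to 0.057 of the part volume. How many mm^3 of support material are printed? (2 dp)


V_support = 28082 * 0.057 = 1600.67 mm^3


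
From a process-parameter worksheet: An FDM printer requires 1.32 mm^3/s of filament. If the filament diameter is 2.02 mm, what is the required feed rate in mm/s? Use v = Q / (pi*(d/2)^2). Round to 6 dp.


A = pi*(2.02/2)^2 = 3.204739
v = 1.32 / 3.204739 = 0.41189 mm/s


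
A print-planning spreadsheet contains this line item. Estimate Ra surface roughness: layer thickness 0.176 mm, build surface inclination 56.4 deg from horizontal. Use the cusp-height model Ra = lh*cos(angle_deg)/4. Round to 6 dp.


Ra = 0.176 * cos(56.4) / 4 = 0.024349 mm


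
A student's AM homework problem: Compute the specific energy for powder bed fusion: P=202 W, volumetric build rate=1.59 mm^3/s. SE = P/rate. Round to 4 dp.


SE = 202 / 1.59 = 127.044 J/mm^3


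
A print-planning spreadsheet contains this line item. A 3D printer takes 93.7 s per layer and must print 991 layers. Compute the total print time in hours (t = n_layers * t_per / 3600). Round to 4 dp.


t = 991 * 93.7 / 3600 = 25.7935 hrs


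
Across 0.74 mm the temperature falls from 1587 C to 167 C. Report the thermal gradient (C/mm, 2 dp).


G = (1587-167)/0.74 = 1918.92 C/mm


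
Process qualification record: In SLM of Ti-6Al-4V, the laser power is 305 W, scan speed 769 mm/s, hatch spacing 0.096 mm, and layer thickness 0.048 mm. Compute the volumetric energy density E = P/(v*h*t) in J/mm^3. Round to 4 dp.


E = 305 / (769*0.096*0.048) = 86.0718 J/mm^3


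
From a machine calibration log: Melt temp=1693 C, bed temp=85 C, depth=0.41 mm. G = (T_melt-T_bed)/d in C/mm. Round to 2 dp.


G = (1693-85)/0.41 = 3921.95 C/mm


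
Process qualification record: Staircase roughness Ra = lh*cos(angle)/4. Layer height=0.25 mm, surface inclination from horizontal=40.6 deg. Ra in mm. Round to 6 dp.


Ra = 0.25 * cos(40.6) / 4 = 0.047454 mm


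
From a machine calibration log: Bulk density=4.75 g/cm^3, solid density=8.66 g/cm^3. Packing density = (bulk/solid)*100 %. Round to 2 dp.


Packing = (4.75/8.66)*100 = 54.85 %


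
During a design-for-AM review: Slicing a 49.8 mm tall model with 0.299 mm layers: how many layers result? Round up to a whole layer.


Layers = ceil(49.8/0.299) = 167


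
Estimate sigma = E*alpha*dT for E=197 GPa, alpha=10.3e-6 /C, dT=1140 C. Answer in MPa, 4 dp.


sigma = 197*1000 * 10.3e-6 * 1140 = 2313.174 MPa


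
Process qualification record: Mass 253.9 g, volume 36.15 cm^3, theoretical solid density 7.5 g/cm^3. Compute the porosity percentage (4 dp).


rho_part = 253.9 / 36.15 = 7.02351314 g/cm^3
Porosity = (1 - 7.02351314/7.5)*100 = 6.3532 %


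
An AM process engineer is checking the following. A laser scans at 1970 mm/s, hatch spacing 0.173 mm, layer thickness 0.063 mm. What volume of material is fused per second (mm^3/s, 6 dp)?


Rate = 1970 * 0.173 * 0.063 = 21.47103 mm^3/s


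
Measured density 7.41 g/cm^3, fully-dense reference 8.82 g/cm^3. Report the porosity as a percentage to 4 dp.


Porosity = (1-7.41/8.82)*100 = 15.9864 %


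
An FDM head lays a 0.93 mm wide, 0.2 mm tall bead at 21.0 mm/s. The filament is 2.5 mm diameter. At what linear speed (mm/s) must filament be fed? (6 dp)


Q = 0.93 * 0.2 * 21.0 = 3.906 mm^3/s
A_fil = pi*(2.5/2)^2 = 4.90873852 mm^2
v_feed = 3.906 / 4.90873852 = 0.795724 mm/s


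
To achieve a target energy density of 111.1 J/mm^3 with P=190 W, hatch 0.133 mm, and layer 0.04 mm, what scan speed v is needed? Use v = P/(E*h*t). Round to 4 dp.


v = 190 / (111.1*0.133*0.04) = 321.4607 mm/s


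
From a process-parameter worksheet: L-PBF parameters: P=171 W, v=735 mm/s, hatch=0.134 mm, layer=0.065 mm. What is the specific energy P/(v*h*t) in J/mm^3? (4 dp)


Build rate = 735 * 0.134 * 0.065 = 6.40185 mm^3/s
SE = 171 / 6.40185 = 26.711 J/mm^3


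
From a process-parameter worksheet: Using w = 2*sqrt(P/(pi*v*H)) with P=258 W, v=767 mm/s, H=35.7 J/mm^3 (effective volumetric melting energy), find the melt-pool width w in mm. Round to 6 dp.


w = 2*sqrt(258/(pi*767*35.7)) = 0.10953 mm


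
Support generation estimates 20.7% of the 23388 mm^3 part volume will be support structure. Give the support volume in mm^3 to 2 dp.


V_support = 23388 * 0.207 = 4841.32 mm^3


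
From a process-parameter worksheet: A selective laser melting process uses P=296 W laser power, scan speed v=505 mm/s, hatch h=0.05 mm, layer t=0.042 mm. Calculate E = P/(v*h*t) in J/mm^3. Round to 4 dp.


E = 296 / (505*0.05*0.042) = 279.1136 J/mm^3


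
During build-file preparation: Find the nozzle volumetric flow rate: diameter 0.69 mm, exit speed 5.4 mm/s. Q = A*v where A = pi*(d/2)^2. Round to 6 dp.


A = pi*(0.69/2)^2 = 0.37392807 mm^2
Q = 0.37392807 * 5.4 = 2.019212 mm^3/s


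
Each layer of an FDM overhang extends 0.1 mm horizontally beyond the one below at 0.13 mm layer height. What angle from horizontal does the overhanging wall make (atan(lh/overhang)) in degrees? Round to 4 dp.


angle = atan(0.13/0.1) = 52.4314 degrees


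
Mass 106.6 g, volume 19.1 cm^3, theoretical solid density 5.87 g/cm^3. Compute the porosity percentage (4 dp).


rho_part = 106.6 / 19.1 = 5.58115183 g/cm^3
Porosity = (1 - 5.58115183/5.87)*100 = 4.9208 %


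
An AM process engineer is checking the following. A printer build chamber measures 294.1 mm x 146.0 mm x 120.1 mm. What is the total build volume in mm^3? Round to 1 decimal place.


V = 294.1 * 146.0 * 120.1 = 5156925.9 mm^3


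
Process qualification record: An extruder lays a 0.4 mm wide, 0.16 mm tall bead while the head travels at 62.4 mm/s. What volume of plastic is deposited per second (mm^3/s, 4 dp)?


Rate = 0.4 * 0.16 * 62.4 = 3.9936 mm^3/s


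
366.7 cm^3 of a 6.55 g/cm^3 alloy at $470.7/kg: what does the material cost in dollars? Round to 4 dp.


Mass = 366.7*6.55/1000 = 2.401885 kg
Cost = 2.401885 * 470.7 = 1130.5673 $


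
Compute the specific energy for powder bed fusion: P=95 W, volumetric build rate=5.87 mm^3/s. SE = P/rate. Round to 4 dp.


SE = 95 / 5.87 = 16.184 J/mm^3


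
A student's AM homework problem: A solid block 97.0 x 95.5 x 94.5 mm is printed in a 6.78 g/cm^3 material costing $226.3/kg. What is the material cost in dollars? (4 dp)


V = 97.0 * 95.5 * 94.5 = 875400.75 mm^3 = 875.40075 cm^3
Mass = 875.40075 * 6.78 / 1000 = 5.93521709 kg
Cost = 5.93521709 * 226.3 = 1343.1396 $


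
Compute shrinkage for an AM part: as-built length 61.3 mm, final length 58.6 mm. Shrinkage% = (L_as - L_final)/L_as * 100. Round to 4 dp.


Shrinkage = ((61.3-58.6)/61.3)*100 = 4.4046 %


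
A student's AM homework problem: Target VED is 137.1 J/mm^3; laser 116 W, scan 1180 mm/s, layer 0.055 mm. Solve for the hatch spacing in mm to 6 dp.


h = 116 / (137.1*1180*0.055) = 0.013037 mm


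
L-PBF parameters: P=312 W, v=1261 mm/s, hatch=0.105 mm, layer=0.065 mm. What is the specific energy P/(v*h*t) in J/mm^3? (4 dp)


Build rate = 1261 * 0.105 * 0.065 = 8.606325 mm^3/s
SE = 312 / 8.606325 = 36.2524 J/mm^3


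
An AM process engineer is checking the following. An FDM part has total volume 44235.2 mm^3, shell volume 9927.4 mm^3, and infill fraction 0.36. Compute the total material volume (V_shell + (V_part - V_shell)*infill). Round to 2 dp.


V_infill = (44235.2 - 9927.4) * 0.36 = 12350.81
V_total = 9927.4 + 12350.81 = 22278.21 mm^3


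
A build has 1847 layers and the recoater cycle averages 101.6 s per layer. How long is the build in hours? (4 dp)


t = 1847 * 101.6 / 3600 = 52.1264 hrs


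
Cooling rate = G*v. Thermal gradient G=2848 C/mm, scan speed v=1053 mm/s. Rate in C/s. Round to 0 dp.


CR = 2848 * 1053 = 2998944 C/s


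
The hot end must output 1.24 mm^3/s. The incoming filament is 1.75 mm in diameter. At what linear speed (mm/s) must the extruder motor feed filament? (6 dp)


A = pi*(1.75/2)^2 = 2.405282
v = 1.24 / 2.405282 = 0.515532 mm/s


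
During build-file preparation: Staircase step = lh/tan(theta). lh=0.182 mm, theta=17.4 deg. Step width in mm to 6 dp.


step = 0.182 / tan(17.4) = 0.580763 mm


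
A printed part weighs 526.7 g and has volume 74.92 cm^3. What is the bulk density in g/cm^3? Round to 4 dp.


rho = 526.7 / 74.92 = 7.0302 g/cm^3


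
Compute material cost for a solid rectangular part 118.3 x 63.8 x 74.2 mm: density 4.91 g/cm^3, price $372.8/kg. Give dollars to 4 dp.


V = 118.3 * 63.8 * 74.2 = 560027.468 mm^3 = 560.027468 cm^3
Mass = 560.027468 * 4.91 / 1000 = 2.74973487 kg
Cost = 2.74973487 * 372.8 = 1025.1012 $


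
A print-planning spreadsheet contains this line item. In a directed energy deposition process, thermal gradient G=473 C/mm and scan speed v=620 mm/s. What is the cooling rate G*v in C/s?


CR = 473 * 620 = 293260 C/s


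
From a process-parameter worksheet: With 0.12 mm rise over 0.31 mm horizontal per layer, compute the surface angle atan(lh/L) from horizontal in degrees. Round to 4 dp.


angle = atan(0.12/0.31) = 21.1613 degrees


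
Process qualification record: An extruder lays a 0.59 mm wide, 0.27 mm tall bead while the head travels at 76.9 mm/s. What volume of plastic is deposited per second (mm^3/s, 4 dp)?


Rate = 0.59 * 0.27 * 76.9 = 12.2502 mm^3/s


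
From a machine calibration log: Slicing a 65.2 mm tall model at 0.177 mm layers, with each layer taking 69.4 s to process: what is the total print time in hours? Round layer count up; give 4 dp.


Layers = ceil(65.2/0.177) = 369
t = 369 * 69.4 / 3600 = 7.1135 hrs


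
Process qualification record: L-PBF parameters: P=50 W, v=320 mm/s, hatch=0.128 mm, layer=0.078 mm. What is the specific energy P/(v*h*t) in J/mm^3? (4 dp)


Build rate = 320 * 0.128 * 0.078 = 3.19488 mm^3/s
SE = 50 / 3.19488 = 15.65 J/mm^3


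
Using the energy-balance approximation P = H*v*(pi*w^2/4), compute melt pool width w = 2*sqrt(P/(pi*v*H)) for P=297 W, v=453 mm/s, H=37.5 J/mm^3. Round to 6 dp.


w = 2*sqrt(297/(pi*453*37.5)) = 0.1492 mm


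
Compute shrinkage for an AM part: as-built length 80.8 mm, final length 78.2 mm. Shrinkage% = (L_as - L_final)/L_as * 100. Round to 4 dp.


Shrinkage = ((80.8-78.2)/80.8)*100 = 3.2178 %


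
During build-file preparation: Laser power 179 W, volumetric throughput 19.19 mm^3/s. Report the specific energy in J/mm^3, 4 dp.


SE = 179 / 19.19 = 9.3278 J/mm^3


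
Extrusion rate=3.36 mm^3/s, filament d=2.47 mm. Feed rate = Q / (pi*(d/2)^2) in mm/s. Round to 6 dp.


A = pi*(2.47/2)^2 = 4.791636
v = 3.36 / 4.791636 = 0.701222 mm/s


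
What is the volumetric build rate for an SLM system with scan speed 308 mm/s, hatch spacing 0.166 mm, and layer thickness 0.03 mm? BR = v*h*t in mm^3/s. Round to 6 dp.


Rate = 308 * 0.166 * 0.03 = 1.53384 mm^3/s


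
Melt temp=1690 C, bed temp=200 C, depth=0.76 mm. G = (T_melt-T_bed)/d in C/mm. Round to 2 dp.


G = (1690-200)/0.76 = 1960.53 C/mm


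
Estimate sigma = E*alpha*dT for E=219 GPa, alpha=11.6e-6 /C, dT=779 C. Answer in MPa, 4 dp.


sigma = 219*1000 * 11.6e-6 * 779 = 1978.9716 MPa


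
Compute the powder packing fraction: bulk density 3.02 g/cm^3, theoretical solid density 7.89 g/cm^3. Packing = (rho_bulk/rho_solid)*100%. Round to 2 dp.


Packing = (3.02/7.89)*100 = 38.28 %


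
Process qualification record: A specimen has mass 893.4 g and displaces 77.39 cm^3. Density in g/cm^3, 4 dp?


rho = 893.4 / 77.39 = 11.5441 g/cm^3


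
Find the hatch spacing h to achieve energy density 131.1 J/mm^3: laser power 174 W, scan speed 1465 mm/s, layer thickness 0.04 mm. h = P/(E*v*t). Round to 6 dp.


h = 174 / (131.1*1465*0.04) = 0.022649 mm


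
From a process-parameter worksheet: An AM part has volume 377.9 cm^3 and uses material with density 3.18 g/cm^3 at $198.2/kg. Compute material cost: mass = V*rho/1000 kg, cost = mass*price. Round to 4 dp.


Mass = 377.9*3.18/1000 = 1.201722 kg
Cost = 1.201722 * 198.2 = 238.1813 $


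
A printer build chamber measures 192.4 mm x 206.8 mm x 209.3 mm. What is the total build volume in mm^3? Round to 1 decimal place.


V = 192.4 * 206.8 * 209.3 = 8327695.4 mm^3


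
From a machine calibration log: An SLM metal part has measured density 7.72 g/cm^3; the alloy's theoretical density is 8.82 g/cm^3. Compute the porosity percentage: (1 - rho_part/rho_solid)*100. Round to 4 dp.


Porosity = (1-7.72/8.82)*100 = 12.4717 %


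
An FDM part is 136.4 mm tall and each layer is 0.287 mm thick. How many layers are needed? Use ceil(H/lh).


Layers = ceil(136.4/0.287) = 476


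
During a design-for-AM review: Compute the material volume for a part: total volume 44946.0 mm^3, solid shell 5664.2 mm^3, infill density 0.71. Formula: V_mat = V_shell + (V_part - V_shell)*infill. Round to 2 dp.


V_infill = (44946.0 - 5664.2) * 0.71 = 27890.08
V_total = 5664.2 + 27890.08 = 33554.28 mm^3


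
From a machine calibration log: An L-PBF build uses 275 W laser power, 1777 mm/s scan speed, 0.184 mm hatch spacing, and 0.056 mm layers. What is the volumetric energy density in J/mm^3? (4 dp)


E = 275 / (1777*0.184*0.056) = 15.0189 J/mm^3


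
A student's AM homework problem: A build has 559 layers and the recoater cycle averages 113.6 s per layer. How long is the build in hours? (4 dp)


t = 559 * 113.6 / 3600 = 17.6396 hrs


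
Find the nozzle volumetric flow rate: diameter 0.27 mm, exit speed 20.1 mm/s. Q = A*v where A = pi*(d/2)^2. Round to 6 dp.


A = pi*(0.27/2)^2 = 0.05725553 mm^2
Q = 0.05725553 * 20.1 = 1.150836 mm^3/s


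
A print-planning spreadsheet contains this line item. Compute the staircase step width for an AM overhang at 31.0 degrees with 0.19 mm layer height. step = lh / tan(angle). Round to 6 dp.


step = 0.19 / tan(31.0) = 0.316213 mm


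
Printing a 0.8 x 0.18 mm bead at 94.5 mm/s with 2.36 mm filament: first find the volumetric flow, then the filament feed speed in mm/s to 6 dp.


Q = 0.8 * 0.18 * 94.5 = 13.608 mm^3/s
A_fil = pi*(2.36/2)^2 = 4.37435361 mm^2
v_feed = 13.608 / 4.37435361 = 3.11086 mm/s


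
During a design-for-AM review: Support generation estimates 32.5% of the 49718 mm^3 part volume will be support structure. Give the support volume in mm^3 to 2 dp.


V_support = 49718 * 0.325 = 16158.35 mm^3


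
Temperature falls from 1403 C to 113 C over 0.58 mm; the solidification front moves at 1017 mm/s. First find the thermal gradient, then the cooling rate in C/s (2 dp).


G = (1403-113)/0.58 = 2224.13793103 C/mm
CR = 2224.13793103 * 1017 = 2261948.28 C/s


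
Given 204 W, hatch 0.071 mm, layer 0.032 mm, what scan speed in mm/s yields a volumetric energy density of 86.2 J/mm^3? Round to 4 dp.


v = 204 / (86.2*0.071*0.032) = 1041.6326 mm/s


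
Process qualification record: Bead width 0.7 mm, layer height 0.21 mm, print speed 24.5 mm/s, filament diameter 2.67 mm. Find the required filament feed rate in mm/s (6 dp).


Q = 0.7 * 0.21 * 24.5 = 3.6015 mm^3/s
A_fil = pi*(2.67/2)^2 = 5.59902497 mm^2
v_feed = 3.6015 / 5.59902497 = 0.643237 mm/s


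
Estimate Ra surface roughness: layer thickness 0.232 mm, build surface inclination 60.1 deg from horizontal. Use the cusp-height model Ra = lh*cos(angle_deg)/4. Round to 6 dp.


Ra = 0.232 * cos(60.1) / 4 = 0.028912 mm


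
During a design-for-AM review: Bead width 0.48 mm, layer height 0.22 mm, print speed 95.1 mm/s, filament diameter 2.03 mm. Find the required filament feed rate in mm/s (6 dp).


Q = 0.48 * 0.22 * 95.1 = 10.04256 mm^3/s
A_fil = pi*(2.03/2)^2 = 3.23654729 mm^2
v_feed = 10.04256 / 3.23654729 = 3.102862 mm/s


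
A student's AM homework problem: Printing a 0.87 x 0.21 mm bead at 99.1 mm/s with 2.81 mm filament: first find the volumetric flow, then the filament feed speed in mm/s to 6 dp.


Q = 0.87 * 0.21 * 99.1 = 18.10557 mm^3/s
A_fil = pi*(2.81/2)^2 = 6.20158244 mm^2
v_feed = 18.10557 / 6.20158244 = 2.919508 mm/s


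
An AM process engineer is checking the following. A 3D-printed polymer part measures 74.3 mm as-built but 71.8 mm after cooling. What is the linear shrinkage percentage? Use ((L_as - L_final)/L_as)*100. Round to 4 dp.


Shrinkage = ((74.3-71.8)/74.3)*100 = 3.3647 %


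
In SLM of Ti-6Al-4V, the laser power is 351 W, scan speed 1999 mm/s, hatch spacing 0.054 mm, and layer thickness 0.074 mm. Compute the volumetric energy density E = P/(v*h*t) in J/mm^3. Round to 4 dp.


E = 351 / (1999*0.054*0.074) = 43.9409 J/mm^3


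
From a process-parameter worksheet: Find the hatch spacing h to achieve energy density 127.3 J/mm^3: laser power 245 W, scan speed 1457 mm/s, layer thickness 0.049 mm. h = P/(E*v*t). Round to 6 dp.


h = 245 / (127.3*1457*0.049) = 0.026958 mm


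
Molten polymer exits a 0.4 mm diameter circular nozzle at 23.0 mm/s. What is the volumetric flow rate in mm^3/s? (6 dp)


A = pi*(0.4/2)^2 = 0.12566371 mm^2
Q = 0.12566371 * 23.0 = 2.890265 mm^3/s


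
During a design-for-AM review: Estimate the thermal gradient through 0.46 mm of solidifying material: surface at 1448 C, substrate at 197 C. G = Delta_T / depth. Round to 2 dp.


G = (1448-197)/0.46 = 2719.57 C/mm


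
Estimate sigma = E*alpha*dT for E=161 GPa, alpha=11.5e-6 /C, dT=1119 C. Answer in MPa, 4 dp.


sigma = 161*1000 * 11.5e-6 * 1119 = 2071.8285 MPa


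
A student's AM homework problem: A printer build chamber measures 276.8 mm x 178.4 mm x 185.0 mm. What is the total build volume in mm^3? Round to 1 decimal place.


V = 276.8 * 178.4 * 185.0 = 9135507.2 mm^3


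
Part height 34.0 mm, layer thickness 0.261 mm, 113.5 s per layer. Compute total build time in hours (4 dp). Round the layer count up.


Layers = ceil(34.0/0.261) = 131
t = 131 * 113.5 / 3600 = 4.1301 hrs


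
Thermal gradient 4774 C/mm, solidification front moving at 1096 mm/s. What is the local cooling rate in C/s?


CR = 4774 * 1096 = 5232304 C/s


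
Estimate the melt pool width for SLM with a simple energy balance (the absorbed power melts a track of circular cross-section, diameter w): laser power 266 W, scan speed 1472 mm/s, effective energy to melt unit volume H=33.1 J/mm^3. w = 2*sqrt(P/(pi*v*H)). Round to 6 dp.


w = 2*sqrt(266/(pi*1472*33.1)) = 0.083373 mm


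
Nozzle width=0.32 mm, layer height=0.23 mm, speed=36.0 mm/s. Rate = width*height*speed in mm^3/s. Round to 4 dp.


Rate = 0.32 * 0.23 * 36.0 = 2.6496 mm^3/s


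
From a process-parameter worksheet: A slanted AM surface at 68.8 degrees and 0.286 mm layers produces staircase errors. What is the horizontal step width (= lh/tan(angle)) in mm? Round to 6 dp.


step = 0.286 / tan(68.8) = 0.110932 mm


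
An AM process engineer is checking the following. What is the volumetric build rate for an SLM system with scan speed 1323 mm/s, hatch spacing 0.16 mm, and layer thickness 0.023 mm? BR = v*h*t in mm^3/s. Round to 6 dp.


Rate = 1323 * 0.16 * 0.023 = 4.86864 mm^3/s


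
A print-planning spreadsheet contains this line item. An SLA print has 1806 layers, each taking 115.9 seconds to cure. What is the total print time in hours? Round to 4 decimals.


t = 1806 * 115.9 / 3600 = 58.1432 hrs


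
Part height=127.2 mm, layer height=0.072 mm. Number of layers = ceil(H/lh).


Layers = ceil(127.2/0.072) = 1767


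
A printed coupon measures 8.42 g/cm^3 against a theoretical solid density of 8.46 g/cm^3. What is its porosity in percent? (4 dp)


Porosity = (1-8.42/8.46)*100 = 0.4728 %


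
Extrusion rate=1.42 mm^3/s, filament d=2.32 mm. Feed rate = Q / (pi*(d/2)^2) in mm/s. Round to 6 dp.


A = pi*(2.32/2)^2 = 4.227327
v = 1.42 / 4.227327 = 0.33591 mm/s


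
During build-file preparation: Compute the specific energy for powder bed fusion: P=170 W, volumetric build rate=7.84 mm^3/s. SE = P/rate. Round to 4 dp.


SE = 170 / 7.84 = 21.6837 J/mm^3


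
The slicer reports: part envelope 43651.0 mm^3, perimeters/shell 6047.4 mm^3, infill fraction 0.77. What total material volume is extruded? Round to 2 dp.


V_infill = (43651.0 - 6047.4) * 0.77 = 28954.77
V_total = 6047.4 + 28954.77 = 35002.17 mm^3


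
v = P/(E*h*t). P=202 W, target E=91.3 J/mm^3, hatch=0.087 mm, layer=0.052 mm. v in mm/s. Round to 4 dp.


v = 202 / (91.3*0.087*0.052) = 489.0553 mm/s


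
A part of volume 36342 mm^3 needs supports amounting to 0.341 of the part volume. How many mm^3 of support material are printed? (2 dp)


V_support = 36342 * 0.341 = 12392.62 mm^3


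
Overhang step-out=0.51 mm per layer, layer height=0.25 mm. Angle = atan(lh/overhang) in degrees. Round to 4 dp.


angle = atan(0.25/0.51) = 26.1139 degrees


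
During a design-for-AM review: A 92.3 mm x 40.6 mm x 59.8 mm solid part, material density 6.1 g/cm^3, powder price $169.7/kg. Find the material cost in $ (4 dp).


V = 92.3 * 40.6 * 59.8 = 224093.324 mm^3 = 224.093324 cm^3
Mass = 224.093324 * 6.1 / 1000 = 1.36696928 kg
Cost = 1.36696928 * 169.7 = 231.9747 $


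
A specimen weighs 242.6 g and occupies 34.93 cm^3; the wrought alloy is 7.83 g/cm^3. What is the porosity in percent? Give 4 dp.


rho_part = 242.6 / 34.93 = 6.94531921 g/cm^3
Porosity = (1 - 6.94531921/7.83)*100 = 11.2986 %


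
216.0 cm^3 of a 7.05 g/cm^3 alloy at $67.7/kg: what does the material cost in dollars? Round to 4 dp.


Mass = 216.0*7.05/1000 = 1.5228 kg
Cost = 1.5228 * 67.7 = 103.0936 $


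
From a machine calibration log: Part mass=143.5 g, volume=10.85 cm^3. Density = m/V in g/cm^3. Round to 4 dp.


rho = 143.5 / 10.85 = 13.2258 g/cm^3


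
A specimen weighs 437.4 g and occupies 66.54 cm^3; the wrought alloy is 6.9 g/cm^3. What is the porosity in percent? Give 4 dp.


rho_part = 437.4 / 66.54 = 6.57348963 g/cm^3
Porosity = (1 - 6.57348963/6.9)*100 = 4.732 %


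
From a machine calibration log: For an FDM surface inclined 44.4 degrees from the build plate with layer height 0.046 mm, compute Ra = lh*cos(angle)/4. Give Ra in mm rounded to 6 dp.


Ra = 0.046 * cos(44.4) / 4 = 0.008216 mm


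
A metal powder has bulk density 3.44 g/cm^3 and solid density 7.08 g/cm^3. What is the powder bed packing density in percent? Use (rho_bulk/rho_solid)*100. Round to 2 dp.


Packing = (3.44/7.08)*100 = 48.59 %


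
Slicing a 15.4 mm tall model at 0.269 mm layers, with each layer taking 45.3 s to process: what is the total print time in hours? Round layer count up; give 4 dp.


Layers = ceil(15.4/0.269) = 58
t = 58 * 45.3 / 3600 = 0.7298 hrs


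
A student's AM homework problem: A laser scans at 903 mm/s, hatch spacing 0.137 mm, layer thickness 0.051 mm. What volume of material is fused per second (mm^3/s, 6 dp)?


Rate = 903 * 0.137 * 0.051 = 6.309261 mm^3/s


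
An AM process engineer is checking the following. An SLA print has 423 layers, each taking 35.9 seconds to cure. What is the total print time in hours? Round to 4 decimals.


t = 423 * 35.9 / 3600 = 4.2183 hrs


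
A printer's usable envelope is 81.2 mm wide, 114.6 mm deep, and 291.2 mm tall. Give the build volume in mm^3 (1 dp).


V = 81.2 * 114.6 * 291.2 = 2709767.4 mm^3


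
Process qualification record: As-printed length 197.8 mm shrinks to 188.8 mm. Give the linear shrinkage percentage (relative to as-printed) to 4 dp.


Shrinkage = ((197.8-188.8)/197.8)*100 = 4.5501 %


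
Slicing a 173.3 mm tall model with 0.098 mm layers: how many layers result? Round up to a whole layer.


Layers = ceil(173.3/0.098) = 1769


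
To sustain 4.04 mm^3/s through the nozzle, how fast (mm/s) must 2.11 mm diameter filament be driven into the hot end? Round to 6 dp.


A = pi*(2.11/2)^2 = 3.496671
v = 4.04 / 3.496671 = 1.155385 mm/s


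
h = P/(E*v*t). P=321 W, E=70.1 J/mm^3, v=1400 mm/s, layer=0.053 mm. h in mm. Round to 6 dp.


h = 321 / (70.1*1400*0.053) = 0.061714 mm


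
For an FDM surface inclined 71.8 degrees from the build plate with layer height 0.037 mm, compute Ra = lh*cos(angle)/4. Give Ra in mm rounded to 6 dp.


Ra = 0.037 * cos(71.8) / 4 = 0.002889 mm


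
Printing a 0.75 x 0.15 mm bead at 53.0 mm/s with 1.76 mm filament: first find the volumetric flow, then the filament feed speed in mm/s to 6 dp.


Q = 0.75 * 0.15 * 53.0 = 5.9625 mm^3/s
A_fil = pi*(1.76/2)^2 = 2.43284935 mm^2
v_feed = 5.9625 / 2.43284935 = 2.45083 mm/s
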